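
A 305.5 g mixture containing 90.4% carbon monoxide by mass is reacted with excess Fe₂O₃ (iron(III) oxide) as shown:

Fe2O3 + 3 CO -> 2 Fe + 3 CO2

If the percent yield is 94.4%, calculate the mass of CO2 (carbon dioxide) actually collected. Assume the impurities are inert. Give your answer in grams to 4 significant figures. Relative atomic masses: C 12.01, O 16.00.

Pure CO available = 305.5 g × 0.904 = 276.17 g.
M(CO) = 12.01 + 16.00 = 28.01 g/mol.
M(CO2) = 12.01 + 2(16.00) = 44.01 g/mol.
n(CO) = 276.17 g / 28.01 g/mol = 9.8598 mol.
From the equation the CO:CO2 mole ratio is 3:3, so n(CO2) = 9.8598 × 3/3 = 9.8598 mol.
Mass of CO2 = 9.8598 mol × 44.01 g/mol = 433.93 g.
Actual mass collected = 433.93 g × 0.944 = 409.63 g.

409.6 g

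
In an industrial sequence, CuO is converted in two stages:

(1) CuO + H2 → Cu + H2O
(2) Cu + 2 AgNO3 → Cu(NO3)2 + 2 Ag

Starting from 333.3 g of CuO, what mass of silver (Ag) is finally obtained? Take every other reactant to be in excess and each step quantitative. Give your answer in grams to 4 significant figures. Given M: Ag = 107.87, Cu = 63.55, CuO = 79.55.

903.9 g

n(CuO) = 333.30 / 79.55 = 4.1898 mol.
Step 1 gives a 1:1 ratio of CuO to Cu, so n(Cu) = 4.1898 mol.
In step 2 the Cu:Ag ratio is 1:2, so n(Ag) = 8.3796 mol.
Mass of Ag = 8.3796 × 107.87 = 903.91 g.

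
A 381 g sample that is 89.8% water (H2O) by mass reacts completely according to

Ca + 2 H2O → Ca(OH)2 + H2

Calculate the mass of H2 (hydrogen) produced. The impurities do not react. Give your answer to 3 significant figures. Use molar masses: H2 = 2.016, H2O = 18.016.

Mass of pure H2O = 381 g × 0.898 = 342.1 g.
n(H2O) = 342.1 g / 18.016 g/mol = 18.99 mol.
From the equation the H2O:H2 mole ratio is 2:1, so n(H2) = 18.99 × 1/2 = 9.495 mol.
Mass of H2 = 9.495 mol × 2.016 g/mol = 19.14 g.

19.1 g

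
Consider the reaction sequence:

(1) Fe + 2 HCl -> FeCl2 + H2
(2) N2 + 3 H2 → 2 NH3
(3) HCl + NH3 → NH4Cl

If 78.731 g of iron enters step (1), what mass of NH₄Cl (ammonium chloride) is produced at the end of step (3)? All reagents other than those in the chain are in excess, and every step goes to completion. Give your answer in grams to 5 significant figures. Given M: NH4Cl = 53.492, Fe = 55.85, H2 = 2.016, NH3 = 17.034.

n(Fe) = 78.731 / 55.85 = 1.40969 mol.
Reaction (1): Fe→H2 ratio 1:1 ⇒ n(H2) = 1.40969 mol.
Reaction (2): H2→NH3 ratio 3:2 ⇒ n(NH3) = 0.939791 mol.
Reaction (3): NH3→NH4Cl ratio 1:1 ⇒ n(NH4Cl) = 0.939791 mol.
Mass of NH4Cl = 0.939791 × 53.492 = 50.2713 g.

50.271 g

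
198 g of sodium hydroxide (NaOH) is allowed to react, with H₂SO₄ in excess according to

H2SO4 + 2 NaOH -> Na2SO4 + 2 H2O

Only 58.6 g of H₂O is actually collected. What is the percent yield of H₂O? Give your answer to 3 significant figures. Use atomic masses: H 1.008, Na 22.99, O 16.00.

65.7 %

M(NaOH) = 22.99 + 16.00 + 1.008 = 39.998 g/mol.
M(H2O) = 2(1.008) + 16.00 = 18.016 g/mol.
n(NaOH) = 198.0 g / 39.998 g/mol = 4.950 mol.
From the equation the NaOH:H2O mole ratio is 2:2, so n(H2O) = 4.950 × 2/2 = 4.950 mol.
Mass of H2O = 4.950 mol × 18.016 g/mol = 89.18 g.
This is the theoretical yield. Percent yield = 58.6 g / 89.18 g × 100% = 65.71%.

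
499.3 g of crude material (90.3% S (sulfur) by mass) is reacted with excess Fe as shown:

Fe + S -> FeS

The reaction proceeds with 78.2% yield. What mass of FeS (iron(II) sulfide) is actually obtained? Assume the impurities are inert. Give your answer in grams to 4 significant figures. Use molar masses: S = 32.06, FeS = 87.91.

966.8 g

Pure S available = 499.3 g × 0.903 = 450.87 g.
n(S) = 450.87 g / 32.06 g/mol = 14.063 mol.
From the equation the S:FeS mole ratio is 1:1, so n(FeS) = 14.063 × 1/1 = 14.063 mol.
Mass of FeS = 14.063 mol × 87.91 g/mol = 1236.3 g.
Actual mass collected = 1236.3 g × 0.782 = 966.79 g.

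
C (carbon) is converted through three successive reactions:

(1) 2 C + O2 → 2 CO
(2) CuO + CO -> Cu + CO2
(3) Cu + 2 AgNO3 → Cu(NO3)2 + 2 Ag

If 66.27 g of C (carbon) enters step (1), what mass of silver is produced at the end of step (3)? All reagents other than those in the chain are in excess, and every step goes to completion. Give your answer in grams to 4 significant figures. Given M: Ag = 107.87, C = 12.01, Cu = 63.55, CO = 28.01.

1190 g

n(C) = 66.27 / 12.01 = 5.5179 mol.
Reaction (1): C→CO ratio 2:2 ⇒ n(CO) = 5.5179 mol.
Reaction (2): CO→Cu ratio 1:1 ⇒ n(Cu) = 5.5179 mol.
Reaction (3): Cu→Ag ratio 1:2 ⇒ n(Ag) = 11.036 mol.
Mass of Ag = 11.036 × 107.87 = 1190.4 g.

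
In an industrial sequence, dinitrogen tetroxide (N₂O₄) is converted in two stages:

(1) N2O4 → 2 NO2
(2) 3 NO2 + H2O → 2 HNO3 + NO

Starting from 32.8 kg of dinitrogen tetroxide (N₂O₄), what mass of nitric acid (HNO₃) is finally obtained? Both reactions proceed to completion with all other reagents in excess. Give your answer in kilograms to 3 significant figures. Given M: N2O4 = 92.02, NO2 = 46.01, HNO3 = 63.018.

29.9 kg

32.8 kg = 32800 g.
n(N2O4) = 32800 / 92.02 = 356.4 mol.
Step 1 gives a 1:2 ratio of N2O4 to NO2, so n(NO2) = 712.9 mol.
In step 2 the NO2:HNO3 ratio is 3:2, so n(HNO3) = 475.3 mol.
Mass of HNO3 = 475.3 × 63.018 = 29950 g = 29.9 kg.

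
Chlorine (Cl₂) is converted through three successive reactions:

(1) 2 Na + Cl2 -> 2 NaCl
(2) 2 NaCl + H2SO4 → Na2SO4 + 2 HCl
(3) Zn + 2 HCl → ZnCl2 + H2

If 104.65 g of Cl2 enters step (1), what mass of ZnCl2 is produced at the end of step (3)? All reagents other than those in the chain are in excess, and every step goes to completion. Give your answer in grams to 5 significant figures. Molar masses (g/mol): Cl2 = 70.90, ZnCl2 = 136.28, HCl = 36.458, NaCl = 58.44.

201.15 g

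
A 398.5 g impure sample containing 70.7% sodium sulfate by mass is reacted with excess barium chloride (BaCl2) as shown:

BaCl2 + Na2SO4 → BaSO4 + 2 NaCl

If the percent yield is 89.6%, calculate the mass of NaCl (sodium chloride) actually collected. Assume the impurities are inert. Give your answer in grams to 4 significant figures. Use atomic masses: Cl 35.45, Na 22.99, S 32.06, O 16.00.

207.7 g

Pure Na2SO4 available = 398.5 g × 0.707 = 281.74 g.
M(Na2SO4) = 2(22.99) + 32.06 + 4(16.00) = 142.04 g/mol.
M(NaCl) = 22.99 + 35.45 = 58.44 g/mol.
n(Na2SO4) = 281.74 g / 142.04 g/mol = 1.9835 mol.
From the equation the Na2SO4:NaCl mole ratio is 1:2, so n(NaCl) = 1.9835 × 2/1 = 3.9670 mol.
Mass of NaCl = 3.9670 mol × 58.44 g/mol = 231.83 g.
Actual mass collected = 231.83 g × 0.896 = 207.72 g.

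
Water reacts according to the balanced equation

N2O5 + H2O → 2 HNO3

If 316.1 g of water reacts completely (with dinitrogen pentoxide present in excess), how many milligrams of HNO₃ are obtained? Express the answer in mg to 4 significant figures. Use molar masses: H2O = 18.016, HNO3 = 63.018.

n(H2O) = 316.10 g / 18.016 g/mol = 17.546 mol.
From the equation the H2O:HNO3 mole ratio is 1:2, so n(HNO3) = 17.546 × 2/1 = 35.091 mol.
Mass of HNO3 = 35.091 mol × 63.018 g/mol = 2211.4 g.
Converting to mg: 2211.4 g = 2211000 mg.

2211000 mg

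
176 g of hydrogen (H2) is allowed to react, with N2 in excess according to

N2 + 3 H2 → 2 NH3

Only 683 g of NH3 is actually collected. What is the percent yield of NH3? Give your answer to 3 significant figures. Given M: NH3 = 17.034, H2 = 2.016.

68.9 %

n(H2) = 176.0 g / 2.016 g/mol = 87.30 mol.
From the equation the H2:NH3 mole ratio is 3:2, so n(NH3) = 87.30 × 2/3 = 58.20 mol.
Mass of NH3 = 58.20 mol × 17.034 g/mol = 991.4 g.
This is the theoretical yield. Percent yield = 683 g / 991.4 g × 100% = 68.89%.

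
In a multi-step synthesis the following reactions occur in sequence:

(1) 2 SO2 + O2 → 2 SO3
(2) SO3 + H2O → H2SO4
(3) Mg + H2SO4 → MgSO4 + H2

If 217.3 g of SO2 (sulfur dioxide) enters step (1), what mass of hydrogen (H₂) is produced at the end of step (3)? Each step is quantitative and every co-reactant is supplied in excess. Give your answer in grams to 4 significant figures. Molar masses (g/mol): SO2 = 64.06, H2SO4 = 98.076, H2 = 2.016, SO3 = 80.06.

n(SO2) = 217.3 / 64.06 = 3.3921 mol.
Reaction (1): SO2→SO3 ratio 2:2 ⇒ n(SO3) = 3.3921 mol.
Reaction (2): SO3→H2SO4 ratio 1:1 ⇒ n(H2SO4) = 3.3921 mol.
Reaction (3): H2SO4→H2 ratio 1:1 ⇒ n(H2) = 3.3921 mol.
Mass of H2 = 3.3921 × 2.016 = 6.8385 g.

6.839 g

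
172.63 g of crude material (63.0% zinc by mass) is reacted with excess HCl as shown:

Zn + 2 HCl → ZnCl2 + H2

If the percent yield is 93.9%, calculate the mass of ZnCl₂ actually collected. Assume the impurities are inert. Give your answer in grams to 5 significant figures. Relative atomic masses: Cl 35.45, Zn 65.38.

212.87 g

Pure Zn available = 172.63 g × 0.630 = 108.757 g.
M(Zn) = 65.38 g/mol.
M(ZnCl2) = 65.38 + 2(35.45) = 136.28 g/mol.
n(Zn) = 108.757 g / 65.38 g/mol = 1.66346 mol.
From the equation the Zn:ZnCl2 mole ratio is 1:1, so n(ZnCl2) = 1.66346 × 1/1 = 1.66346 mol.
Mass of ZnCl2 = 1.66346 mol × 136.28 g/mol = 226.696 g.
Actual mass collected = 226.696 g × 0.939 = 212.868 g.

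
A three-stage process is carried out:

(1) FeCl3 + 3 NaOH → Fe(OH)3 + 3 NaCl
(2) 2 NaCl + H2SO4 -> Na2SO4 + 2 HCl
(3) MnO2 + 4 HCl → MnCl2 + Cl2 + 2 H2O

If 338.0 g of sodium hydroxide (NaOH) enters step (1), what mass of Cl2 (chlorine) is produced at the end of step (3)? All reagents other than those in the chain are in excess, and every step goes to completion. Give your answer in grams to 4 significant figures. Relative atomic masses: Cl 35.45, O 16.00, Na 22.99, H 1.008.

149.8 g

M(NaOH) = 22.99 + 16.00 + 1.008 = 39.998 g/mol.
M(Cl2) = 2(35.45) = 70.90 g/mol.
n(NaOH) = 338.0 / 39.998 = 8.4504 mol.
Reaction (1): NaOH→NaCl ratio 3:3 ⇒ n(NaCl) = 8.4504 mol.
Reaction (2): NaCl→HCl ratio 2:2 ⇒ n(HCl) = 8.4504 mol.
Reaction (3): HCl→Cl2 ratio 4:1 ⇒ n(Cl2) = 2.1126 mol.
Mass of Cl2 = 2.1126 × 70.90 = 149.78 g.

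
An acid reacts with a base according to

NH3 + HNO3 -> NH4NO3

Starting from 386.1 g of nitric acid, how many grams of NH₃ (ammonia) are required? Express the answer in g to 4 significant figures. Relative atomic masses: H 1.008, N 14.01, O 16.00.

104.4 g

M(HNO3) = 1.008 + 14.01 + 3(16.00) = 63.018 g/mol.
M(NH3) = 14.01 + 3(1.008) = 17.034 g/mol.
n(HNO3) = 386.10 g / 63.018 g/mol = 6.1268 mol.
From the equation the HNO3:NH3 mole ratio is 1:1, so n(NH3) = 6.1268 × 1/1 = 6.1268 mol.
Mass of NH3 = 6.1268 mol × 17.034 g/mol = 104.36 g.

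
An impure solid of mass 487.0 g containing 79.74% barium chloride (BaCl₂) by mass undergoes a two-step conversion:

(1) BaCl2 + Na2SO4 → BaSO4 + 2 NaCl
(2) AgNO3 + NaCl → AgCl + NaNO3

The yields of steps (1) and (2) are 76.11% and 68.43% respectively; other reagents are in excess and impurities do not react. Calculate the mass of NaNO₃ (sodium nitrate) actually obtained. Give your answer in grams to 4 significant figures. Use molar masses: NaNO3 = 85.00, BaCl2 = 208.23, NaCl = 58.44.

165.1 g

Pure BaCl2 = 487.0 × 0.7974 = 388.33 g.
n(BaCl2) = 388.33 / 208.23 = 1.8649 mol.
Step 1 (BaCl2:NaCl = 1:2): theoretical n(NaCl) = 3.7299 mol; at 76.11% yield, n(NaCl) = 2.8388 mol.
Step 2 (NaCl:NaNO3 = 1:1): theoretical n(NaNO3) = 2.8388 mol, so theoretical mass = 2.8388 × 85.00 = 241.30 g.
At 68.43% yield, actual mass of NaNO3 = 241.30 × 0.6843 = 165.12 g.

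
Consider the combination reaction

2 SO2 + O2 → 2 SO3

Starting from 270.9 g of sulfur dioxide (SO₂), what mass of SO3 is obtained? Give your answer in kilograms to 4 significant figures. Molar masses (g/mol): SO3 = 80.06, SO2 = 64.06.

0.3386 kg

n(SO2) = 270.90 g / 64.06 g/mol = 4.2288 mol.
From the equation the SO2:SO3 mole ratio is 2:2, so n(SO3) = 4.2288 × 2/2 = 4.2288 mol.
Mass of SO3 = 4.2288 mol × 80.06 g/mol = 338.56 g.
Converting to kg: 338.56 g = 0.3386 kg.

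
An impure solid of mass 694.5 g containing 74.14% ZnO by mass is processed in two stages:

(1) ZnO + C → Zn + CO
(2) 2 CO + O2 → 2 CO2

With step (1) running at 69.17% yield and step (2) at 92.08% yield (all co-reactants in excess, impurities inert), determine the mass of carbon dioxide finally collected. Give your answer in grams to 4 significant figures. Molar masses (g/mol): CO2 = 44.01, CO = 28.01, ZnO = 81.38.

177.4 g

Pure ZnO = 694.5 × 0.7414 = 514.90 g.
n(ZnO) = 514.90 / 81.38 = 6.3271 mol.
Step 1 (ZnO:CO = 1:1): theoretical n(CO) = 6.3271 mol; at 69.17% yield, n(CO) = 4.3765 mol.
Step 2 (CO:CO2 = 2:2): theoretical n(CO2) = 4.3765 mol, so theoretical mass = 4.3765 × 44.01 = 192.61 g.
At 92.08% yield, actual mass of CO2 = 192.61 × 0.9208 = 177.35 g.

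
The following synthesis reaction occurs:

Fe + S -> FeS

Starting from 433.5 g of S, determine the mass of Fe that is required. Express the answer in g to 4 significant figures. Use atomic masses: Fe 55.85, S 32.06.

M(S) = 32.06 g/mol.
M(Fe) = 55.85 g/mol.
n(S) = 433.50 g / 32.06 g/mol = 13.522 mol.
From the equation the S:Fe mole ratio is 1:1, so n(Fe) = 13.522 × 1/1 = 13.522 mol.
Mass of Fe = 13.522 mol × 55.85 g/mol = 755.18 g.

755.2 g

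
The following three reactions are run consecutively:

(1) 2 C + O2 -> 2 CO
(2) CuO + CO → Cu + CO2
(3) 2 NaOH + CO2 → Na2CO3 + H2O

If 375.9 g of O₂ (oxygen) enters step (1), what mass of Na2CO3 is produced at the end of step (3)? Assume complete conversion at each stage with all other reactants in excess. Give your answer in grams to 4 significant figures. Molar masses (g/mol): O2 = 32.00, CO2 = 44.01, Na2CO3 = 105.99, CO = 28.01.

2490 g

n(O2) = 375.9 / 32.00 = 11.747 mol.
Reaction (1): O2→CO ratio 1:2 ⇒ n(CO) = 23.494 mol.
Reaction (2): CO→CO2 ratio 1:1 ⇒ n(CO2) = 23.494 mol.
Reaction (3): CO2→Na2CO3 ratio 1:1 ⇒ n(Na2CO3) = 23.494 mol.
Mass of Na2CO3 = 23.494 × 105.99 = 2490.1 g.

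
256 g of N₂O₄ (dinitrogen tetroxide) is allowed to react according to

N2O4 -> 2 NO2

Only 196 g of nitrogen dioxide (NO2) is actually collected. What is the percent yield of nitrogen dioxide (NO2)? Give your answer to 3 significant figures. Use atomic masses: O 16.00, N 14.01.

M(N2O4) = 2(14.01) + 4(16.00) = 92.02 g/mol.
M(NO2) = 14.01 + 2(16.00) = 46.01 g/mol.
n(N2O4) = 256.0 g / 92.02 g/mol = 2.782 mol.
From the equation the N2O4:NO2 mole ratio is 1:2, so n(NO2) = 2.782 × 2/1 = 5.564 mol.
Mass of NO2 = 5.564 mol × 46.01 g/mol = 256.0 g.
This is the theoretical yield. Percent yield = 196 g / 256.0 g × 100% = 76.56%.

76.6 %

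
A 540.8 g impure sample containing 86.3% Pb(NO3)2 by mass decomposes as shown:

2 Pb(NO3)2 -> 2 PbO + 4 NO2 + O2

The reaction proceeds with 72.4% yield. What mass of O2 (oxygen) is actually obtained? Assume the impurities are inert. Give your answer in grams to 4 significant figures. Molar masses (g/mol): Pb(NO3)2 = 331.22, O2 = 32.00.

Pure Pb(NO3)2 available = 540.8 g × 0.863 = 466.71 g.
n(Pb(NO3)2) = 466.71 g / 331.22 g/mol = 1.4091 mol.
From the equation the Pb(NO3)2:O2 mole ratio is 2:1, so n(O2) = 1.4091 × 1/2 = 0.70453 mol.
Mass of O2 = 0.70453 mol × 32.00 g/mol = 22.545 g.
Actual mass collected = 22.545 g × 0.724 = 16.323 g.

16.32 g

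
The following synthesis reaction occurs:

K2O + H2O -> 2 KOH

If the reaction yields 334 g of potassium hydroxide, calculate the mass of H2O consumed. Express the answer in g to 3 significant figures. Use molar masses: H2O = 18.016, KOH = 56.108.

n(KOH) = 334.0 g / 56.108 g/mol = 5.953 mol.
From the equation the KOH:H2O mole ratio is 2:1, so n(H2O) = 5.953 × 1/2 = 2.976 mol.
Mass of H2O = 2.976 mol × 18.016 g/mol = 53.62 g.

53.6 g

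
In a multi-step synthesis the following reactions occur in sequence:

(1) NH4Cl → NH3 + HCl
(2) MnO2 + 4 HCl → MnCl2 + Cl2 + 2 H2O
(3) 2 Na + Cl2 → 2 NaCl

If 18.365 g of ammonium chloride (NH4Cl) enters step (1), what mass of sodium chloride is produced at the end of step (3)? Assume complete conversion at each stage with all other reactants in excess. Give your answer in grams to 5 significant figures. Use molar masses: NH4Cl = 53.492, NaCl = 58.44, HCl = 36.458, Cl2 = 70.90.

10.032 g

n(NH4Cl) = 18.365 / 53.492 = 0.343322 mol.
Reaction (1): NH4Cl→HCl ratio 1:1 ⇒ n(HCl) = 0.343322 mol.
Reaction (2): HCl→Cl2 ratio 4:1 ⇒ n(Cl2) = 0.0858306 mol.
Reaction (3): Cl2→NaCl ratio 1:2 ⇒ n(NaCl) = 0.171661 mol.
Mass of NaCl = 0.171661 × 58.44 = 10.0319 g.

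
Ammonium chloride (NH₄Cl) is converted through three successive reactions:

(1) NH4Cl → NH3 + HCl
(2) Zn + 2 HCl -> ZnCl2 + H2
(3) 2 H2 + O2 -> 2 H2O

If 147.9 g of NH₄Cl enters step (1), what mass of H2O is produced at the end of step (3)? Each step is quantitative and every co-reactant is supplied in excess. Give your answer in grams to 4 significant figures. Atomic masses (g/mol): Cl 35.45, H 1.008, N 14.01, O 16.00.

M(NH4Cl) = 14.01 + 4(1.008) + 35.45 = 53.492 g/mol.
M(H2O) = 2(1.008) + 16.00 = 18.016 g/mol.
n(NH4Cl) = 147.9 / 53.492 = 2.7649 mol.
Reaction (1): NH4Cl→HCl ratio 1:1 ⇒ n(HCl) = 2.7649 mol.
Reaction (2): HCl→H2 ratio 2:1 ⇒ n(H2) = 1.3824 mol.
Reaction (3): H2→H2O ratio 2:2 ⇒ n(H2O) = 1.3824 mol.
Mass of H2O = 1.3824 × 18.016 = 24.906 g.

24.91 g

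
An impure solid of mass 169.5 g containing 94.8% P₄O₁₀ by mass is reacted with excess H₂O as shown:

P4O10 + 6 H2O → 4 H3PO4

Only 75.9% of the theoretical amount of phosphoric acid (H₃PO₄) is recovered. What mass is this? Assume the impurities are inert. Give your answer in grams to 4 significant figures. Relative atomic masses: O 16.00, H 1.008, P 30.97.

168.4 g

Pure P4O10 available = 169.5 g × 0.948 = 160.69 g.
M(P4O10) = 4(30.97) + 10(16.00) = 283.88 g/mol.
M(H3PO4) = 3(1.008) + 30.97 + 4(16.00) = 97.994 g/mol.
n(P4O10) = 160.69 g / 283.88 g/mol = 0.56603 mol.
From the equation the P4O10:H3PO4 mole ratio is 1:4, so n(H3PO4) = 0.56603 × 4/1 = 2.2641 mol.
Mass of H3PO4 = 2.2641 mol × 97.994 g/mol = 221.87 g.
Actual mass collected = 221.87 g × 0.759 = 168.40 g.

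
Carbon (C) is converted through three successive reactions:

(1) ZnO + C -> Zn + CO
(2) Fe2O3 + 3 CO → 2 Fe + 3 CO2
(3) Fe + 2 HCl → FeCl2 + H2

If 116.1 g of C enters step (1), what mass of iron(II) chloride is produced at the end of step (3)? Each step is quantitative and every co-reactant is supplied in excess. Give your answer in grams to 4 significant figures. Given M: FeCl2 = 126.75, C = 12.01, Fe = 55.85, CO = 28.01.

n(C) = 116.1 / 12.01 = 9.6669 mol.
Reaction (1): C→CO ratio 1:1 ⇒ n(CO) = 9.6669 mol.
Reaction (2): CO→Fe ratio 3:2 ⇒ n(Fe) = 6.4446 mol.
Reaction (3): Fe→FeCl2 ratio 1:1 ⇒ n(FeCl2) = 6.4446 mol.
Mass of FeCl2 = 6.4446 × 126.75 = 816.86 g.

816.9 g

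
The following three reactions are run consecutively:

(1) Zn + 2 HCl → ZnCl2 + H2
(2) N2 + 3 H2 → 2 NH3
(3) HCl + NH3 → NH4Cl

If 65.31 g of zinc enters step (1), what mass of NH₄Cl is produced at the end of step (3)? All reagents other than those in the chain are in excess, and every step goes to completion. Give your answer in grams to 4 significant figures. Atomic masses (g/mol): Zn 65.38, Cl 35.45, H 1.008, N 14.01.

35.62 g

M(Zn) = 65.38 g/mol.
M(NH4Cl) = 14.01 + 4(1.008) + 35.45 = 53.492 g/mol.
n(Zn) = 65.31 / 65.38 = 0.99893 mol.
Reaction (1): Zn→H2 ratio 1:1 ⇒ n(H2) = 0.99893 mol.
Reaction (2): H2→NH3 ratio 3:2 ⇒ n(NH3) = 0.66595 mol.
Reaction (3): NH3→NH4Cl ratio 1:1 ⇒ n(NH4Cl) = 0.66595 mol.
Mass of NH4Cl = 0.66595 × 53.492 = 35.623 g.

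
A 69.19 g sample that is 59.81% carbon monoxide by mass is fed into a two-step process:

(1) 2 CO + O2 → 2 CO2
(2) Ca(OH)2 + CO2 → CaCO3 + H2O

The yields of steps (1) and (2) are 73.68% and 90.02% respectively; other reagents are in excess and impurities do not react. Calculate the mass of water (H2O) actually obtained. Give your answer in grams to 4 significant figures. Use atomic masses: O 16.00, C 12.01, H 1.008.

Pure CO = 69.19 × 0.5981 = 41.383 g.
M(CO) = 12.01 + 16.00 = 28.01 g/mol.
M(H2O) = 2(1.008) + 16.00 = 18.016 g/mol.
n(CO) = 41.383 / 28.01 = 1.4774 mol.
Step 1 (CO:CO2 = 2:2): theoretical n(CO2) = 1.4774 mol; at 73.68% yield, n(CO2) = 1.0886 mol.
Step 2 (CO2:H2O = 1:1): theoretical n(H2O) = 1.0886 mol, so theoretical mass = 1.0886 × 18.016 = 19.612 g.
At 90.02% yield, actual mass of H2O = 19.612 × 0.9002 = 17.654 g.

17.65 g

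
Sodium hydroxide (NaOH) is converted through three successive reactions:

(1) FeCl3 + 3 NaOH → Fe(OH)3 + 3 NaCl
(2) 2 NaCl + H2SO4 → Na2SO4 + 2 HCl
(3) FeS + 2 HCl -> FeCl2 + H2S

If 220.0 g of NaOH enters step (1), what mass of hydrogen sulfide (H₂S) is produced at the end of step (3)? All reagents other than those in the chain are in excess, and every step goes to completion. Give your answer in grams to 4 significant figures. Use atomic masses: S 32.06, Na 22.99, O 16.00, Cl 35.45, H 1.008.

93.71 g

M(NaOH) = 22.99 + 16.00 + 1.008 = 39.998 g/mol.
M(H2S) = 2(1.008) + 32.06 = 34.076 g/mol.
n(NaOH) = 220.0 / 39.998 = 5.5003 mol.
Reaction (1): NaOH→NaCl ratio 3:3 ⇒ n(NaCl) = 5.5003 mol.
Reaction (2): NaCl→HCl ratio 2:2 ⇒ n(HCl) = 5.5003 mol.
Reaction (3): HCl→H2S ratio 2:1 ⇒ n(H2S) = 2.7501 mol.
Mass of H2S = 2.7501 × 34.076 = 93.714 g.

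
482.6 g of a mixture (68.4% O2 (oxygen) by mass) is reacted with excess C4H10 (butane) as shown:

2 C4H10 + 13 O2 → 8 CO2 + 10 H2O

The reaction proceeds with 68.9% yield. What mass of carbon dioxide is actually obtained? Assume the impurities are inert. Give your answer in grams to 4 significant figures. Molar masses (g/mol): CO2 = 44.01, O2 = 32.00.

Pure O2 available = 482.6 g × 0.684 = 330.10 g.
n(O2) = 330.10 g / 32.00 g/mol = 10.316 mol.
From the equation the O2:CO2 mole ratio is 13:8, so n(CO2) = 10.316 × 8/13 = 6.3480 mol.
Mass of CO2 = 6.3480 mol × 44.01 g/mol = 279.38 g.
Actual mass collected = 279.38 g × 0.689 = 192.49 g.

192.5 g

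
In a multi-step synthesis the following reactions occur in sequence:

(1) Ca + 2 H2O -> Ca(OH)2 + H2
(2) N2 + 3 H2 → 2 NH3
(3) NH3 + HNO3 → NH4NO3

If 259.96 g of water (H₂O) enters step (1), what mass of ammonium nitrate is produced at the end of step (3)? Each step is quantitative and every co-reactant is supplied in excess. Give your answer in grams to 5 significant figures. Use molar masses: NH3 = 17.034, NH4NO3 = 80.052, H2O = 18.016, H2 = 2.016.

385.03 g

n(H2O) = 259.96 / 18.016 = 14.4294 mol.
Reaction (1): H2O→H2 ratio 2:1 ⇒ n(H2) = 7.21470 mol.
Reaction (2): H2→NH3 ratio 3:2 ⇒ n(NH3) = 4.80980 mol.
Reaction (3): NH3→NH4NO3 ratio 1:1 ⇒ n(NH4NO3) = 4.80980 mol.
Mass of NH4NO3 = 4.80980 × 80.052 = 385.034 g.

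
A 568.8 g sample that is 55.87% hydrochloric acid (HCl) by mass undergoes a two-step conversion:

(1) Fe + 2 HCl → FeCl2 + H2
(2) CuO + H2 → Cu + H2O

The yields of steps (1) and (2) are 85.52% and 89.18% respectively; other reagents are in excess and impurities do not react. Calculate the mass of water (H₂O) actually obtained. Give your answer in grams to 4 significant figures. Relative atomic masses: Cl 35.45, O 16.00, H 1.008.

Pure HCl = 568.8 × 0.5587 = 317.79 g.
M(HCl) = 1.008 + 35.45 = 36.458 g/mol.
M(H2O) = 2(1.008) + 16.00 = 18.016 g/mol.
n(HCl) = 317.79 / 36.458 = 8.7166 mol.
Step 1 (HCl:H2 = 2:1): theoretical n(H2) = 4.3583 mol; at 85.52% yield, n(H2) = 3.7272 mol.
Step 2 (H2:H2O = 1:1): theoretical n(H2O) = 3.7272 mol, so theoretical mass = 3.7272 × 18.016 = 67.149 g.
At 89.18% yield, actual mass of H2O = 67.149 × 0.8918 = 59.884 g.

59.88 g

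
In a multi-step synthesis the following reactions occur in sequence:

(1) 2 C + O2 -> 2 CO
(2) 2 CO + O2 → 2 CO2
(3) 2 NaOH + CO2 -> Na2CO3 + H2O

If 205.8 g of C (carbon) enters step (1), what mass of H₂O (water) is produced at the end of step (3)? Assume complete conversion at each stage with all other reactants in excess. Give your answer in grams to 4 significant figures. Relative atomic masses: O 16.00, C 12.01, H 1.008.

308.7 g

M(C) = 12.01 g/mol.
M(H2O) = 2(1.008) + 16.00 = 18.016 g/mol.
n(C) = 205.8 / 12.01 = 17.136 mol.
Reaction (1): C→CO ratio 2:2 ⇒ n(CO) = 17.136 mol.
Reaction (2): CO→CO2 ratio 2:2 ⇒ n(CO2) = 17.136 mol.
Reaction (3): CO2→H2O ratio 1:1 ⇒ n(H2O) = 17.136 mol.
Mass of H2O = 17.136 × 18.016 = 308.72 g.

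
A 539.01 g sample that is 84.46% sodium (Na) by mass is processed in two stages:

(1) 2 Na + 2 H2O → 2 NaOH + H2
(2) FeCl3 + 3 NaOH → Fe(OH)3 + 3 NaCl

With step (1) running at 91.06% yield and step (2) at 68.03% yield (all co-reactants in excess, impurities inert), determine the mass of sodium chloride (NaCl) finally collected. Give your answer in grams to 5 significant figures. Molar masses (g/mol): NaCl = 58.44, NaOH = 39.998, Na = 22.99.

Pure Na = 539.01 × 0.8446 = 455.248 g.
n(Na) = 455.248 / 22.99 = 19.8020 mol.
Step 1 (Na:NaOH = 2:2): theoretical n(NaOH) = 19.8020 mol; at 91.06% yield, n(NaOH) = 18.0317 mol.
Step 2 (NaOH:NaCl = 3:3): theoretical n(NaCl) = 18.0317 mol, so theoretical mass = 18.0317 × 58.44 = 1053.77 g.
At 68.03% yield, actual mass of NaCl = 1053.77 × 0.6803 = 716.881 g.

716.88 g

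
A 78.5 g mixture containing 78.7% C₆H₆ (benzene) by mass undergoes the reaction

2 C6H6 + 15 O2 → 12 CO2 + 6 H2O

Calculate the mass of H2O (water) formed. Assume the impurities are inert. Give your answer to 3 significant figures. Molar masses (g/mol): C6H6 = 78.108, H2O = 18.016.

Mass of pure C6H6 = 78.5 g × 0.787 = 61.78 g.
n(C6H6) = 61.78 g / 78.108 g/mol = 0.7909 mol.
From the equation the C6H6:H2O mole ratio is 2:6, so n(H2O) = 0.7909 × 6/2 = 2.373 mol.
Mass of H2O = 2.373 mol × 18.016 g/mol = 42.75 g.

42.7 g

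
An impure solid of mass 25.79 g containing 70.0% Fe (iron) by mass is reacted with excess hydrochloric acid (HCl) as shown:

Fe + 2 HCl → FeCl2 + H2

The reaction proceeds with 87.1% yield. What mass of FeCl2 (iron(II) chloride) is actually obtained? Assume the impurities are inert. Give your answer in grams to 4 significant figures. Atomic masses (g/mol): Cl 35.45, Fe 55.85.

35.69 g

Pure Fe available = 25.79 g × 0.700 = 18.053 g.
M(Fe) = 55.85 g/mol.
M(FeCl2) = 55.85 + 2(35.45) = 126.75 g/mol.
n(Fe) = 18.053 g / 55.85 g/mol = 0.32324 mol.
From the equation the Fe:FeCl2 mole ratio is 1:1, so n(FeCl2) = 0.32324 × 1/1 = 0.32324 mol.
Mass of FeCl2 = 0.32324 mol × 126.75 g/mol = 40.971 g.
Actual mass collected = 40.971 g × 0.871 = 35.686 g.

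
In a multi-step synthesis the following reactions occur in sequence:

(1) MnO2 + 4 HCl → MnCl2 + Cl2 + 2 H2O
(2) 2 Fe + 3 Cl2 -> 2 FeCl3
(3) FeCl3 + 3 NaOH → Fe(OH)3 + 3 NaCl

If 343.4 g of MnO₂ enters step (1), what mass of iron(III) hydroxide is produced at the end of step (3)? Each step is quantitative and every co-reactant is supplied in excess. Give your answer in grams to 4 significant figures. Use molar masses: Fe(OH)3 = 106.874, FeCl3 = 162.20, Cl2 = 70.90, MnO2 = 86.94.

n(MnO2) = 343.4 / 86.94 = 3.9499 mol.
Reaction (1): MnO2→Cl2 ratio 1:1 ⇒ n(Cl2) = 3.9499 mol.
Reaction (2): Cl2→FeCl3 ratio 3:2 ⇒ n(FeCl3) = 2.6332 mol.
Reaction (3): FeCl3→Fe(OH)3 ratio 1:1 ⇒ n(Fe(OH)3) = 2.6332 mol.
Mass of Fe(OH)3 = 2.6332 × 106.874 = 281.42 g.

281.4 g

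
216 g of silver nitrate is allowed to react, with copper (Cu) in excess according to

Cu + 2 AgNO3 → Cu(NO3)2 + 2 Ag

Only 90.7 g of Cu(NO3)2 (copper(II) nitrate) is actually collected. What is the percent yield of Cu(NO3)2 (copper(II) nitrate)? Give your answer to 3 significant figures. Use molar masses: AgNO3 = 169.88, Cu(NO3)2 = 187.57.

n(AgNO3) = 216.0 g / 169.88 g/mol = 1.271 mol.
From the equation the AgNO3:Cu(NO3)2 mole ratio is 2:1, so n(Cu(NO3)2) = 1.271 × 1/2 = 0.6357 mol.
Mass of Cu(NO3)2 = 0.6357 mol × 187.57 g/mol = 119.2 g.
This is the theoretical yield. Percent yield = 90.7 g / 119.2 g × 100% = 76.06%.

76.1 %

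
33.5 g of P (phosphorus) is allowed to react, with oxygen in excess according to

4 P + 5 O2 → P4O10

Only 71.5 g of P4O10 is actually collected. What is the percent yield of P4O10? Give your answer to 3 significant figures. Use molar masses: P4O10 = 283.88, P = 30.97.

93.1 %

n(P) = 33.50 g / 30.97 g/mol = 1.082 mol.
From the equation the P:P4O10 mole ratio is 4:1, so n(P4O10) = 1.082 × 1/4 = 0.2704 mol.
Mass of P4O10 = 0.2704 mol × 283.88 g/mol = 76.77 g.
This is the theoretical yield. Percent yield = 71.5 g / 76.77 g × 100% = 93.14%.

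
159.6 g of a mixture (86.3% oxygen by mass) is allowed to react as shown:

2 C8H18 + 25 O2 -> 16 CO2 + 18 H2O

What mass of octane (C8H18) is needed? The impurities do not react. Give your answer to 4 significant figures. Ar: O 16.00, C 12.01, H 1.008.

Mass of pure O2 = 159.6 g × 0.863 = 137.73 g.
M(O2) = 2(16.00) = 32.00 g/mol.
M(C8H18) = 8(12.01) + 18(1.008) = 114.224 g/mol.
n(O2) = 137.73 g / 32.00 g/mol = 4.3042 mol.
From the equation the O2:C8H18 mole ratio is 25:2, so n(C8H18) = 4.3042 × 2/25 = 0.34434 mol.
Mass of C8H18 = 0.34434 mol × 114.224 g/mol = 39.332 g.

39.33 g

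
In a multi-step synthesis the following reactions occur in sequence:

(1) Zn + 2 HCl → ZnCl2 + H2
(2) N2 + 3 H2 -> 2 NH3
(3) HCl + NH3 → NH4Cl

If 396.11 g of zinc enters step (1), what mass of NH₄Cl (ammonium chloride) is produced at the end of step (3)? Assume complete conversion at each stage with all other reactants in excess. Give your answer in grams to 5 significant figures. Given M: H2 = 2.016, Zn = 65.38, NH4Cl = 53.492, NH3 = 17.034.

n(Zn) = 396.11 / 65.38 = 6.05858 mol.
Reaction (1): Zn→H2 ratio 1:1 ⇒ n(H2) = 6.05858 mol.
Reaction (2): H2→NH3 ratio 3:2 ⇒ n(NH3) = 4.03905 mol.
Reaction (3): NH3→NH4Cl ratio 1:1 ⇒ n(NH4Cl) = 4.03905 mol.
Mass of NH4Cl = 4.03905 × 53.492 = 216.057 g.

216.06 g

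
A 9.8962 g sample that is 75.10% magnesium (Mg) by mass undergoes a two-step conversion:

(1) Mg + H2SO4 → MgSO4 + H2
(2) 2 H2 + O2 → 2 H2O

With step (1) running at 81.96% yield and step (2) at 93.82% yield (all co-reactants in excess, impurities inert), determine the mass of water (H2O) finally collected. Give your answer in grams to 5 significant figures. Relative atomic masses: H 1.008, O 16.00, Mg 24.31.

Pure Mg = 9.8962 × 0.7510 = 7.43205 g.
M(Mg) = 24.31 g/mol.
M(H2O) = 2(1.008) + 16.00 = 18.016 g/mol.
n(Mg) = 7.43205 / 24.31 = 0.305720 mol.
Step 1 (Mg:H2 = 1:1): theoretical n(H2) = 0.305720 mol; at 81.96% yield, n(H2) = 0.250568 mol.
Step 2 (H2:H2O = 2:2): theoretical n(H2O) = 0.250568 mol, so theoretical mass = 0.250568 × 18.016 = 4.51423 g.
At 93.82% yield, actual mass of H2O = 4.51423 × 0.9382 = 4.23525 g.

4.2353 g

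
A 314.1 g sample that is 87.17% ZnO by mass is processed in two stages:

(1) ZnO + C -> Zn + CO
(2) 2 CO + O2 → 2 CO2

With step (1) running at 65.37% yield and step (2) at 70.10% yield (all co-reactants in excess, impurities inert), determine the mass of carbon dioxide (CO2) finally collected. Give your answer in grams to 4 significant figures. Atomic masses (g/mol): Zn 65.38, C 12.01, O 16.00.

Pure ZnO = 314.1 × 0.8717 = 273.80 g.
M(ZnO) = 65.38 + 16.00 = 81.38 g/mol.
M(CO2) = 12.01 + 2(16.00) = 44.01 g/mol.
n(ZnO) = 273.80 / 81.38 = 3.3645 mol.
Step 1 (ZnO:CO = 1:1): theoretical n(CO) = 3.3645 mol; at 65.37% yield, n(CO) = 2.1994 mol.
Step 2 (CO:CO2 = 2:2): theoretical n(CO2) = 2.1994 mol, so theoretical mass = 2.1994 × 44.01 = 96.794 g.
At 70.10% yield, actual mass of CO2 = 96.794 × 0.7010 = 67.852 g.

67.85 g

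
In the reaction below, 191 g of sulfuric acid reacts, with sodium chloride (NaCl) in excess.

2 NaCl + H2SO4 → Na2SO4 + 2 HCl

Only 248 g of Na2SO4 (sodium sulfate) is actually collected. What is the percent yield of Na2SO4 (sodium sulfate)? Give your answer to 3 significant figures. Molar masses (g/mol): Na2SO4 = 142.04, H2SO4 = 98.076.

89.7 %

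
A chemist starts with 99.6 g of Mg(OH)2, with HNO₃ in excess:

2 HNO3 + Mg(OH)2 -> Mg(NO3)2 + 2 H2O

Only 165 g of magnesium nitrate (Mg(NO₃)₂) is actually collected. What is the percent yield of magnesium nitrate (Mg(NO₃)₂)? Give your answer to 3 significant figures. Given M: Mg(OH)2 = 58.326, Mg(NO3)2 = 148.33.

65.1 %

n(Mg(OH)2) = 99.60 g / 58.326 g/mol = 1.708 mol.
From the equation the Mg(OH)2:Mg(NO3)2 mole ratio is 1:1, so n(Mg(NO3)2) = 1.708 × 1/1 = 1.708 mol.
Mass of Mg(NO3)2 = 1.708 mol × 148.33 g/mol = 253.3 g.
This is the theoretical yield. Percent yield = 165 g / 253.3 g × 100% = 65.14%.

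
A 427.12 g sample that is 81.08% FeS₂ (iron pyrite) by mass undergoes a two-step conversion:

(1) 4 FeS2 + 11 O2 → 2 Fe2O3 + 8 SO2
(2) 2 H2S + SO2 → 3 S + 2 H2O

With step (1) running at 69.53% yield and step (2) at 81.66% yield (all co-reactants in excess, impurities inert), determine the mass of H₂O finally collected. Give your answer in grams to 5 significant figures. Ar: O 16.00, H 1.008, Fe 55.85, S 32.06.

118.11 g

Pure FeS2 = 427.12 × 0.8108 = 346.309 g.
M(FeS2) = 55.85 + 2(32.06) = 119.97 g/mol.
M(H2O) = 2(1.008) + 16.00 = 18.016 g/mol.
n(FeS2) = 346.309 / 119.97 = 2.88663 mol.
Step 1 (FeS2:SO2 = 4:8): theoretical n(SO2) = 5.77326 mol; at 69.53% yield, n(SO2) = 4.01415 mol.
Step 2 (SO2:H2O = 1:2): theoretical n(H2O) = 8.02829 mol, so theoretical mass = 8.02829 × 18.016 = 144.638 g.
At 81.66% yield, actual mass of H2O = 144.638 × 0.8166 = 118.111 g.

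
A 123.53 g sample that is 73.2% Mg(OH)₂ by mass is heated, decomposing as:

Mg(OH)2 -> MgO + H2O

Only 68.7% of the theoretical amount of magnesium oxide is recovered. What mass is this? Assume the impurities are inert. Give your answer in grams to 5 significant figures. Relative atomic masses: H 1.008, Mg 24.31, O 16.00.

42.933 g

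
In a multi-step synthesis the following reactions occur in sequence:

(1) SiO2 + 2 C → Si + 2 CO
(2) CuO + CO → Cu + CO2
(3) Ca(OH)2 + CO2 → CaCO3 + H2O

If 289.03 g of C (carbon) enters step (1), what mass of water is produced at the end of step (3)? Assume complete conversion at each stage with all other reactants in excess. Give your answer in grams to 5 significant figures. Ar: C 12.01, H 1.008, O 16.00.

433.57 g

M(C) = 12.01 g/mol.
M(H2O) = 2(1.008) + 16.00 = 18.016 g/mol.
n(C) = 289.03 / 12.01 = 24.0658 mol.
Reaction (1): C→CO ratio 2:2 ⇒ n(CO) = 24.0658 mol.
Reaction (2): CO→CO2 ratio 1:1 ⇒ n(CO2) = 24.0658 mol.
Reaction (3): CO2→H2O ratio 1:1 ⇒ n(H2O) = 24.0658 mol.
Mass of H2O = 24.0658 × 18.016 = 433.569 g.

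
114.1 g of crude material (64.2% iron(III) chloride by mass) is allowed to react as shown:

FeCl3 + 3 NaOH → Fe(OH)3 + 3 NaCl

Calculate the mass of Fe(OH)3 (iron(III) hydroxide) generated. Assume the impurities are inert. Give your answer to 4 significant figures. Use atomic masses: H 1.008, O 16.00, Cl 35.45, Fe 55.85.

Mass of pure FeCl3 = 114.1 g × 0.642 = 73.252 g.
M(FeCl3) = 55.85 + 3(35.45) = 162.20 g/mol.
M(Fe(OH)3) = 55.85 + 3(16.00) + 3(1.008) = 106.874 g/mol.
n(FeCl3) = 73.252 g / 162.20 g/mol = 0.45162 mol.
From the equation the FeCl3:Fe(OH)3 mole ratio is 1:1, so n(Fe(OH)3) = 0.45162 × 1/1 = 0.45162 mol.
Mass of Fe(OH)3 = 0.45162 mol × 106.874 g/mol = 48.266 g.

48.27 g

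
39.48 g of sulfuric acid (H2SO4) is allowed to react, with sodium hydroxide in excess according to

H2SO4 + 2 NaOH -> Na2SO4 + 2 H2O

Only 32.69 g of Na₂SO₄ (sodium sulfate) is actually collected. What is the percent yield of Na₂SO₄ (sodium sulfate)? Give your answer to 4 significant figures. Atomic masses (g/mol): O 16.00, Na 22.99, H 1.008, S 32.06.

57.17 %

M(H2SO4) = 2(1.008) + 32.06 + 4(16.00) = 98.076 g/mol.
M(Na2SO4) = 2(22.99) + 32.06 + 4(16.00) = 142.04 g/mol.
n(H2SO4) = 39.480 g / 98.076 g/mol = 0.40254 mol.
From the equation the H2SO4:Na2SO4 mole ratio is 1:1, so n(Na2SO4) = 0.40254 × 1/1 = 0.40254 mol.
Mass of Na2SO4 = 0.40254 mol × 142.04 g/mol = 57.177 g.
This is the theoretical yield. Percent yield = 32.69 g / 57.177 g × 100% = 57.173%.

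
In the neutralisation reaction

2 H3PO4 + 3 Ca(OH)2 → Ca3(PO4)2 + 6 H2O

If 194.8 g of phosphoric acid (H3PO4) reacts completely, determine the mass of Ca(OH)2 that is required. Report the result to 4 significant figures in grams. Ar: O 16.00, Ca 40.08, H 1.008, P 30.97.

220.9 g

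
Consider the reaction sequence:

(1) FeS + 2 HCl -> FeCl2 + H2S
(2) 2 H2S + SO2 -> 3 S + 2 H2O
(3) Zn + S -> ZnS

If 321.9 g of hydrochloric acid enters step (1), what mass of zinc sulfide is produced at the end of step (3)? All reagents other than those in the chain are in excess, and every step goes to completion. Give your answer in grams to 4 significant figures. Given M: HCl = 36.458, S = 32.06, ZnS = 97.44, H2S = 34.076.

645.2 g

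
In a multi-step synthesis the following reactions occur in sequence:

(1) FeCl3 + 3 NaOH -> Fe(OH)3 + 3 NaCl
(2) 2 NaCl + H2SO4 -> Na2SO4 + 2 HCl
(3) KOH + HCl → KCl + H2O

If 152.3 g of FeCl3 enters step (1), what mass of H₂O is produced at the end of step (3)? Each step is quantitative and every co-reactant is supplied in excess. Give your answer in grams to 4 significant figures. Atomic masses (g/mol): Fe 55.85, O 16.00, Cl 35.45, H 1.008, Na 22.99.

M(FeCl3) = 55.85 + 3(35.45) = 162.20 g/mol.
M(H2O) = 2(1.008) + 16.00 = 18.016 g/mol.
n(FeCl3) = 152.3 / 162.20 = 0.93896 mol.
Reaction (1): FeCl3→NaCl ratio 1:3 ⇒ n(NaCl) = 2.8169 mol.
Reaction (2): NaCl→HCl ratio 2:2 ⇒ n(HCl) = 2.8169 mol.
Reaction (3): HCl→H2O ratio 1:1 ⇒ n(H2O) = 2.8169 mol.
Mass of H2O = 2.8169 × 18.016 = 50.749 g.

50.75 g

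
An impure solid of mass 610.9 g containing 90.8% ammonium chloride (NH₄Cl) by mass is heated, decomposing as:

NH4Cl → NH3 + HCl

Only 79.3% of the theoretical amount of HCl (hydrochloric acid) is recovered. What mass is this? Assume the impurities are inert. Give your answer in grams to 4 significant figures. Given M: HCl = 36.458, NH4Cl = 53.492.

Pure NH4Cl available = 610.9 g × 0.908 = 554.70 g.
n(NH4Cl) = 554.70 g / 53.492 g/mol = 10.370 mol.
From the equation the NH4Cl:HCl mole ratio is 1:1, so n(HCl) = 10.370 × 1/1 = 10.370 mol.
Mass of HCl = 10.370 mol × 36.458 g/mol = 378.06 g.
Actual mass collected = 378.06 g × 0.793 = 299.80 g.

299.8 g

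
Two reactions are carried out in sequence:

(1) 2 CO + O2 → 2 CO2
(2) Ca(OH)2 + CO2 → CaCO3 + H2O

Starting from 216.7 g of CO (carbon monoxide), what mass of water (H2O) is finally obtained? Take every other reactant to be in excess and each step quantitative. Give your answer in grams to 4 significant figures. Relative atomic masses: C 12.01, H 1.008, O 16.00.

M(CO) = 12.01 + 16.00 = 28.01 g/mol.
M(H2O) = 2(1.008) + 16.00 = 18.016 g/mol.
n(CO) = 216.70 / 28.01 = 7.7365 mol.
Step 1 gives a 2:2 ratio of CO to CO2, so n(CO2) = 7.7365 mol.
In step 2 the CO2:H2O ratio is 1:1, so n(H2O) = 7.7365 mol.
Mass of H2O = 7.7365 × 18.016 = 139.38 g.

139.4 g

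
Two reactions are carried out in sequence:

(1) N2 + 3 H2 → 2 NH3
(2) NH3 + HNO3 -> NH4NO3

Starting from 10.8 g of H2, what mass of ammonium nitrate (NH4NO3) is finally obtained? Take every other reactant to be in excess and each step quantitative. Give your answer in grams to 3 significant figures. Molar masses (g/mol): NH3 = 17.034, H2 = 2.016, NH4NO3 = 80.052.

n(H2) = 10.80 / 2.016 = 5.357 mol.
Step 1 gives a 3:2 ratio of H2 to NH3, so n(NH3) = 3.571 mol.
In step 2 the NH3:NH4NO3 ratio is 1:1, so n(NH4NO3) = 3.571 mol.
Mass of NH4NO3 = 3.571 × 80.052 = 285.9 g.

286 g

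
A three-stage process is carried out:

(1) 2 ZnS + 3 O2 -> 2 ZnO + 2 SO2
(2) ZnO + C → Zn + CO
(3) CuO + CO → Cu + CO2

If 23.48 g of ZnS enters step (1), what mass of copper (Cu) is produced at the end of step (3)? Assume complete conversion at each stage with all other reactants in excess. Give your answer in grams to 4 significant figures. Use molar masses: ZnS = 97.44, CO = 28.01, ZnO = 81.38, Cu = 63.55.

n(ZnS) = 23.48 / 97.44 = 0.24097 mol.
Reaction (1): ZnS→ZnO ratio 2:2 ⇒ n(ZnO) = 0.24097 mol.
Reaction (2): ZnO→CO ratio 1:1 ⇒ n(CO) = 0.24097 mol.
Reaction (3): CO→Cu ratio 1:1 ⇒ n(Cu) = 0.24097 mol.
Mass of Cu = 0.24097 × 63.55 = 15.314 g.

15.31 g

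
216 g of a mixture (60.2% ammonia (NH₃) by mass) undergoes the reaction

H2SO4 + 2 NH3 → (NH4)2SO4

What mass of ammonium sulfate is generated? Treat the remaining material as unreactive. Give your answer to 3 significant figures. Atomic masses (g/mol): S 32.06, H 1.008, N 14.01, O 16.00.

504 g

Mass of pure NH3 = 216 g × 0.602 = 130.0 g.
M(NH3) = 14.01 + 3(1.008) = 17.034 g/mol.
M((NH4)2SO4) = 2(14.01) + 8(1.008) + 32.06 + 4(16.00) = 132.144 g/mol.
n(NH3) = 130.0 g / 17.034 g/mol = 7.634 mol.
From the equation the NH3:(NH4)2SO4 mole ratio is 2:1, so n((NH4)2SO4) = 7.634 × 1/2 = 3.817 mol.
Mass of (NH4)2SO4 = 3.817 mol × 132.144 g/mol = 504.4 g.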